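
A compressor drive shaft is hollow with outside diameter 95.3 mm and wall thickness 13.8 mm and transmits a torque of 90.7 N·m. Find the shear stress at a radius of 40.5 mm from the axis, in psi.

88.3 psi

J = π(d_o⁴ − d_i⁴)/32 = π(0.0953⁴ − 0.0677⁴)/32 = 6.036×10^-6 m⁴.
Shear stress varies linearly with radius: τ = T·r/J = 90.70 × 0.0405 / 6.036×10^-6 = 6.086×10^5 Pa.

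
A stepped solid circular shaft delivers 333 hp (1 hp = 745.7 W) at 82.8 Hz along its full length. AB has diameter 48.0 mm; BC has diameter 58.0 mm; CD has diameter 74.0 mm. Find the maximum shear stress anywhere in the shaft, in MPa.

ω = 2π·82.8 = 520.2 rad/s, so T = P/ω = 333×745.7 / 520.2 = 477.3 N·m.
Under the same torque, τ_max = 16T/(πd³) is largest where d is smallest — segment AB (d = 48.0 mm).
τ_max = 16·477.3/(π·(0.0480)³) = 2.198×10^7 Pa.

22.0 MPa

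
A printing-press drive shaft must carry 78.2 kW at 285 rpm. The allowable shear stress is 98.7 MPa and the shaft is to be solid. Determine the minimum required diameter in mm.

ω = 2π·285/60 = 29.85 rad/s, so T = P/ω = 78.2×10³ / 29.85 = 2620 N·m.
For a solid shaft τ_max = 16T/(πd³), so d = (16T/(π τ_allow))^(1/3) = (16·2620/(π·9.87×10^7))^(1/3) = 0.05132 m.

51.3 mm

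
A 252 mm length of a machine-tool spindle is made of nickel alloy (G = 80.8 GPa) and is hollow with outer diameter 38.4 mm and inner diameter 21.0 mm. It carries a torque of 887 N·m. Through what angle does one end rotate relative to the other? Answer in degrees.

0.815°

J = π(d_o⁴ − d_i⁴)/32 = π(0.0384⁴ − 0.0210⁴)/32 = 1.944×10^-7 m⁴.
θ = T·L/(G·J) = 887.0 × 0.252 / (80.8×10⁹ × 1.944×10^-7) = 0.01423 rad.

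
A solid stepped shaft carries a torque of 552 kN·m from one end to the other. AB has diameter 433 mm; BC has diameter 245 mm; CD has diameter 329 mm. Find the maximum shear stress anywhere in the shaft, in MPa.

Under the same torque, τ_max = 16T/(πd³) is largest where d is smallest — segment BC (d = 245 mm).
τ_max = 16·552000/(π·(0.245)³) = 1.912×10^8 Pa.

191 MPa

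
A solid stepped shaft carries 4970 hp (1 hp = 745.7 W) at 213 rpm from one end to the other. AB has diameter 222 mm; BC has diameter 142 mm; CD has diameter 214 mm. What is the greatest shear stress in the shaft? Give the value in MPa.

296 MPa

ω = 2π·213/60 = 22.31 rad/s, so T = P/ω = 4970×745.7 / 22.31 = 166200 N·m.
Under the same torque, τ_max = 16T/(πd³) is largest where d is smallest — segment BC (d = 142 mm).
τ_max = 16·166200/(π·(0.142)³) = 2.955×10^8 Pa.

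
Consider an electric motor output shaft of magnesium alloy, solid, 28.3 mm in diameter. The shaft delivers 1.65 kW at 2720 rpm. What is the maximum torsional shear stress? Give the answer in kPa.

1300 kPa

ω = 2π·2720/60 = 284.8 rad/s, so T = P/ω = 1.65×10³ / 284.8 = 5.793 N·m.
J = πd⁴/32 = π(0.0283)⁴/32 = 6.297×10^-8 m⁴.
τ_max = T·r/J = 5.793 × 0.0142 / 6.297×10^-8 = 1.302×10^6 Pa.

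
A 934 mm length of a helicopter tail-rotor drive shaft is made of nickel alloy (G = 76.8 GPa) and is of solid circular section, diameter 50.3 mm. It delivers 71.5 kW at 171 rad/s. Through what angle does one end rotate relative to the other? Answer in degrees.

0.464°

ω = 171 rad/s, so T = P/ω = 71.5×10³ / 171.0 = 418.1 N·m.
J = πd⁴/32 = π(0.0503)⁴/32 = 6.285×10^-7 m⁴.
θ = T·L/(G·J) = 418.1 × 0.934 / (76.8×10⁹ × 6.285×10^-7) = 8.091×10^-3 rad.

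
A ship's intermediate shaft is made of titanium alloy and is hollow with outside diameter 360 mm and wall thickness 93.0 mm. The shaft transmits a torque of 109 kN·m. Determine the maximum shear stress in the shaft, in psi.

J = π(d_o⁴ − d_i⁴)/32 = π(0.360⁴ − 0.174⁴)/32 = 1.559×10^-3 m⁴.
τ_max = T·r/J = 109000 × 0.180 / 1.559×10^-3 = 1.259×10^7 Pa.

1830 psi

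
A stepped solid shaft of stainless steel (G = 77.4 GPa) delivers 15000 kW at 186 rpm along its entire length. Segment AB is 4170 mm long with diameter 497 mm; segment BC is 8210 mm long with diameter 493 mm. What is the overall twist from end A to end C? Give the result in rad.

0.0210 rad

ω = 2π·186/60 = 19.48 rad/s, so T = P/ω = 15000×10³ / 19.48 = 770100 N·m.
J_AB = π(0.497)⁴/32 = 5.99×10^-3 m⁴; J_BC = π(0.493)⁴/32 = 5.80×10^-3 m⁴.
θ = (T/G)·Σ L_i/J_i = (770100/77.4×10⁹)·(4.17/5.99×10^-3 + 8.21/5.80×10^-3) = 0.02101 rad.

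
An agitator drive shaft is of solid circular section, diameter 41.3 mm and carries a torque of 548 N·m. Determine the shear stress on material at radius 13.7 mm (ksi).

J = πd⁴/32 = π(0.0413)⁴/32 = 2.856×10^-7 m⁴.
Shear stress varies linearly with radius: τ = T·r/J = 548.0 × 0.0137 / 2.856×10^-7 = 2.628×10^7 Pa.

3.81 ksi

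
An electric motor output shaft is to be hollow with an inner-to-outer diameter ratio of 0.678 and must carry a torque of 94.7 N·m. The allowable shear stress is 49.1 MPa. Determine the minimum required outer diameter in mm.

23.2 mm

For a hollow shaft with d_i/d_o = 0.678: τ_max = 16T/(π d_o³ (1−k⁴)), so d_o = [16T/(π τ_allow (1−k⁴))]^(1/3) = [16·94.70/(π·4.91×10^7·0.7887)]^(1/3) = 0.02318 m.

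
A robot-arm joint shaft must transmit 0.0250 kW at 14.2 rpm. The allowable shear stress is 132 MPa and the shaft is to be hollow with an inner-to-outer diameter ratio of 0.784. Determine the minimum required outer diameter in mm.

ω = 2π·14.2/60 = 1.487 rad/s, so T = P/ω = 0.0250×10³ / 1.487 = 16.81 N·m.
For a hollow shaft with d_i/d_o = 0.784: τ_max = 16T/(π d_o³ (1−k⁴)), so d_o = [16T/(π τ_allow (1−k⁴))]^(1/3) = [16·16.81/(π·1.32×10^8·0.6222)]^(1/3) = 0.01014 m.

10.1 mm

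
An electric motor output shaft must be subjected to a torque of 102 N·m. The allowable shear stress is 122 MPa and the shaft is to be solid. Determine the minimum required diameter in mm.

For a solid shaft τ_max = 16T/(πd³), so d = (16T/(π τ_allow))^(1/3) = (16·102.0/(π·1.22×10^8))^(1/3) = 0.01621 m.

16.2 mm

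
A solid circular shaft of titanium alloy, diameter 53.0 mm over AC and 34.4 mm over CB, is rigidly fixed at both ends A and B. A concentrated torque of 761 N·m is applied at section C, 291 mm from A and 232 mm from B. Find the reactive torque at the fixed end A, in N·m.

622 N·m

Compatibility: T_A·a/J_AC = T_B·b/J_CB with T_A + T_B = T₀.
J_AC = 7.75×10^-7 m⁴, J_CB = 1.37×10^-7 m⁴, so T_A = T₀·(J_AC/a)/((J_AC/a)+(J_CB/b)) = 622.4 N·m, T_B = 138.6 N·m.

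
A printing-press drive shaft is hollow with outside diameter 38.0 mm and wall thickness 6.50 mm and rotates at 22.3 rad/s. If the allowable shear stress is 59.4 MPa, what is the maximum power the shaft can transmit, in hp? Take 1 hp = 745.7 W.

J = π(d_o⁴ − d_i⁴)/32 = π(0.0380⁴ − 0.0250⁴)/32 = 1.664×10^-7 m⁴.
T_max = τ_allow·J/r = 5.94×10^7 × 1.664×10^-7 / 0.0190 = 520.1 N·m.
ω = 22.3 rad/s, so P_max = T_max·ω = 1.160×10^4 W.

15.6 hp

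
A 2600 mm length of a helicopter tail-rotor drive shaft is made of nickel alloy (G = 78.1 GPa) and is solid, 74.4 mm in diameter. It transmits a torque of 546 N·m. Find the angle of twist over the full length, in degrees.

0.346°

J = πd⁴/32 = π(0.0744)⁴/32 = 3.008×10^-6 m⁴.
θ = T·L/(G·J) = 546.0 × 2.60 / (78.1×10⁹ × 3.008×10^-6) = 6.043×10^-3 rad.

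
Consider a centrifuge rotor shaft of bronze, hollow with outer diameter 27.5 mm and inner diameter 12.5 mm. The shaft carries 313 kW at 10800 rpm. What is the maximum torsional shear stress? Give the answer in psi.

10300 psi

ω = 2π·10800/60 = 1131 rad/s, so T = P/ω = 313×10³ / 1131 = 276.8 N·m.
J = π(d_o⁴ − d_i⁴)/32 = π(0.0275⁴ − 0.0125⁴)/32 = 5.375×10^-8 m⁴.
τ_max = T·r/J = 276.8 × 0.0138 / 5.375×10^-8 = 7.080×10^7 Pa.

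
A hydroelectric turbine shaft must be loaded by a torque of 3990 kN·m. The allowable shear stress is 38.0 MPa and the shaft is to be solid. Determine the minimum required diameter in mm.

812 mm

For a solid shaft τ_max = 16T/(πd³), so d = (16T/(π τ_allow))^(1/3) = (16·3.990e6/(π·3.80×10^7))^(1/3) = 0.8117 m.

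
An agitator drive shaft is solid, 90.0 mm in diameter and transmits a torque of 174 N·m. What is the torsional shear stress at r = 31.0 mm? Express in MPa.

0.837 MPa

J = πd⁴/32 = π(0.0900)⁴/32 = 6.441×10^-6 m⁴.
Shear stress varies linearly with radius: τ = T·r/J = 174.0 × 0.0310 / 6.441×10^-6 = 8.374×10^5 Pa.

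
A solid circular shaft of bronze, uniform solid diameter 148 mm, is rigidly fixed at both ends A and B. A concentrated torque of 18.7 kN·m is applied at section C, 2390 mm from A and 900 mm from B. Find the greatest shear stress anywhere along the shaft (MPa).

21.3 MPa

With uniform GJ and both ends fixed, compatibility θ_AC = θ_CB gives T_A·a = T_B·b, together with T_A + T_B = T₀.
T_A = T₀·b/(a+b) = 18700·900/3290 = 5116 N·m; T_B = 13580 N·m.
τ in each portion: τ_AC = 8.04×10^6 Pa, τ_CB = 2.13×10^7 Pa; maximum is in CB.
τ_max = T_CB·r/J = 13580·0.0740/4.71×10^-5 = 2.134×10^7 Pa.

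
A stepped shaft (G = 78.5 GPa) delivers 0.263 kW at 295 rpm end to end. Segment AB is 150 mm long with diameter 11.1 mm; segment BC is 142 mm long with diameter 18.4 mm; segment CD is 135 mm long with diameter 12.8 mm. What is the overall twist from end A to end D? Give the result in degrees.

ω = 2π·295/60 = 30.89 rad/s, so T = P/ω = 0.263×10³ / 30.89 = 8.513 N·m.
J_AB = π(0.0111)⁴/32 = 1.49×10^-9 m⁴; J_BC = π(0.0184)⁴/32 = 1.13×10^-8 m⁴; J_CD = π(0.0128)⁴/32 = 2.64×10^-9 m⁴.
θ = (T/G)·Σ L_i/J_i = (8.513/78.5×10⁹)·(0.150/1.49×10^-9 + 0.142/1.13×10^-8 + 0.135/2.64×10^-9) = 0.01784 rad.

1.02°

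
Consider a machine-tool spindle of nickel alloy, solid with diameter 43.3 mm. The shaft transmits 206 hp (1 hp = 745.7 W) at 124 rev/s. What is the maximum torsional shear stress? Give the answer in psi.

ω = 2π·124 = 779.1 rad/s, so T = P/ω = 206×745.7 / 779.1 = 197.2 N·m.
J = πd⁴/32 = π(0.0433)⁴/32 = 3.451×10^-7 m⁴.
τ_max = T·r/J = 197.2 × 0.0216 / 3.451×10^-7 = 1.237×10^7 Pa.

1790 psi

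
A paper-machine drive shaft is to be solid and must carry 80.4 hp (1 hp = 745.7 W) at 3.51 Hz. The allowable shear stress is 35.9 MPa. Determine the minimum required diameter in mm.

72.8 mm

ω = 2π·3.51 = 22.05 rad/s, so T = P/ω = 80.4×745.7 / 22.05 = 2719 N·m.
For a solid shaft τ_max = 16T/(πd³), so d = (16T/(π τ_allow))^(1/3) = (16·2719/(π·3.59×10^7))^(1/3) = 0.07279 m.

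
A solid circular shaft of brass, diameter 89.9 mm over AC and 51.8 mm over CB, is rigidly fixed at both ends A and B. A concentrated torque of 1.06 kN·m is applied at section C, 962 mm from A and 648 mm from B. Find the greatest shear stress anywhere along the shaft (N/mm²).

6.39 N/mm²

Compatibility: T_A·a/J_AC = T_B·b/J_CB with T_A + T_B = T₀.
J_AC = 6.41×10^-6 m⁴, J_CB = 7.07×10^-7 m⁴, so T_A = T₀·(J_AC/a)/((J_AC/a)+(J_CB/b)) = 910.9 N·m, T_B = 149.1 N·m.
τ in each portion: τ_AC = 6.39×10^6 Pa, τ_CB = 5.46×10^6 Pa; maximum is in AC.
τ_max = T_AC·r/J = 910.9·0.0450/6.41×10^-6 = 6.385×10^6 Pa.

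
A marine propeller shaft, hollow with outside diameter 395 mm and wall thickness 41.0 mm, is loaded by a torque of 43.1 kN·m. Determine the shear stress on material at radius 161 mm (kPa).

4790 kPa

J = π(d_o⁴ − d_i⁴)/32 = π(0.395⁴ − 0.313⁴)/32 = 1.448×10^-3 m⁴.
Shear stress varies linearly with radius: τ = T·r/J = 43100 × 0.161 / 1.448×10^-3 = 4.793×10^6 Pa.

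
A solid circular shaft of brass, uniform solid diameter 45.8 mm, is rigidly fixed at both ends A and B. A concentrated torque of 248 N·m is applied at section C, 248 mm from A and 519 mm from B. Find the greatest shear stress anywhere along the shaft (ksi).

1.29 ksi

With uniform GJ and both ends fixed, compatibility θ_AC = θ_CB gives T_A·a = T_B·b, together with T_A + T_B = T₀.
T_A = T₀·b/(a+b) = 248.0·519/767.0 = 167.8 N·m; T_B = 80.19 N·m.
τ in each portion: τ_AC = 8.90×10^6 Pa, τ_CB = 4.25×10^6 Pa; maximum is in AC.
τ_max = T_AC·r/J = 167.8·0.0229/4.32×10^-7 = 8.896×10^6 Pa.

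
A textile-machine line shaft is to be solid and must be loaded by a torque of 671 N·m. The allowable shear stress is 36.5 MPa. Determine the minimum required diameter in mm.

For a solid shaft τ_max = 16T/(πd³), so d = (16T/(π τ_allow))^(1/3) = (16·671.0/(π·3.65×10^7))^(1/3) = 0.04541 m.

45.4 mm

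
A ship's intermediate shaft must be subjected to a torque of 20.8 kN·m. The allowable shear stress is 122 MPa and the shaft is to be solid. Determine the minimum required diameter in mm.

For a solid shaft τ_max = 16T/(πd³), so d = (16T/(π τ_allow))^(1/3) = (16·20800/(π·1.22×10^8))^(1/3) = 0.09540 m.

95.4 mm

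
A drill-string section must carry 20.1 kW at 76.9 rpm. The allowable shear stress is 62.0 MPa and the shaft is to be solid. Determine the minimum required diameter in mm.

ω = 2π·76.9/60 = 8.053 rad/s, so T = P/ω = 20.1×10³ / 8.053 = 2496 N·m.
For a solid shaft τ_max = 16T/(πd³), so d = (16T/(π τ_allow))^(1/3) = (16·2496/(π·6.20×10^7))^(1/3) = 0.05897 m.

59.0 mm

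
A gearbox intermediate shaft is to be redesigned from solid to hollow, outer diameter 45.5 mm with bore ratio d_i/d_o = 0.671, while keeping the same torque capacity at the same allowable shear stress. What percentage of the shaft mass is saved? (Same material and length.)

Equal τ_max and T ⇒ the solid shaft needs d_s³ = d_o³(1−k⁴), so d_s = 45.5·(1−0.671⁴)^(1/3) = 42.19 mm.
Area ratio A_h/A_s = d_o²(1−k²)/d_s² = (1−k²)/(1−k⁴)^(2/3) = 0.6394.
Mass saving = 1 − 0.6394 = 36.1 %.

36.1 %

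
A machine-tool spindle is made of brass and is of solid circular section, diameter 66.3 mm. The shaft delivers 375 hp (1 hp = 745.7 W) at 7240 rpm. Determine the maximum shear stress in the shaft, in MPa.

ω = 2π·7240/60 = 758.2 rad/s, so T = P/ω = 375×745.7 / 758.2 = 368.8 N·m.
J = πd⁴/32 = π(0.0663)⁴/32 = 1.897×10^-6 m⁴.
τ_max = T·r/J = 368.8 × 0.0331 / 1.897×10^-6 = 6.446×10^6 Pa.

6.45 MPa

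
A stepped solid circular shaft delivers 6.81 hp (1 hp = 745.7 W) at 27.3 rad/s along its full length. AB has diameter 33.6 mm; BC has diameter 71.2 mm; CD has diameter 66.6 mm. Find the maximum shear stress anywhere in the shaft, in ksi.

3.62 ksi

ω = 27.3 rad/s, so T = P/ω = 6.81×745.7 / 27.30 = 186.0 N·m.
Under the same torque, τ_max = 16T/(πd³) is largest where d is smallest — segment AB (d = 33.6 mm).
τ_max = 16·186.0/(π·(0.0336)³) = 2.497×10^7 Pa.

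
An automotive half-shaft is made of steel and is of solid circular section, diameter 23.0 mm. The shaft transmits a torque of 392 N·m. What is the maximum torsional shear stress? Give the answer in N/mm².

164 N/mm²

J = πd⁴/32 = π(0.0230)⁴/32 = 2.747×10^-8 m⁴.
τ_max = T·r/J = 392.0 × 0.0115 / 2.747×10^-8 = 1.641×10^8 Pa.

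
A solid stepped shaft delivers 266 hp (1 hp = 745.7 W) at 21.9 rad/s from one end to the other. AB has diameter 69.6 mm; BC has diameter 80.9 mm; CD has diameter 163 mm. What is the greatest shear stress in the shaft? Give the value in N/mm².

137 N/mm²

ω = 21.9 rad/s, so T = P/ω = 266×745.7 / 21.90 = 9057 N·m.
Under the same torque, τ_max = 16T/(πd³) is largest where d is smallest — segment AB (d = 69.6 mm).
τ_max = 16·9057/(π·(0.0696)³) = 1.368×10^8 Pa.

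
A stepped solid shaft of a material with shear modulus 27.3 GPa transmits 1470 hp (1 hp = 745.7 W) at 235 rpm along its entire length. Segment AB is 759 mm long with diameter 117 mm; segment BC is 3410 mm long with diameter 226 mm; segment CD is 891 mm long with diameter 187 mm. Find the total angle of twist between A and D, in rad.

ω = 2π·235/60 = 24.61 rad/s, so T = P/ω = 1470×745.7 / 24.61 = 44540 N·m.
J_AB = π(0.117)⁴/32 = 1.84×10^-5 m⁴; J_BC = π(0.226)⁴/32 = 2.56×10^-4 m⁴; J_CD = π(0.187)⁴/32 = 1.20×10^-4 m⁴.
θ = (T/G)·Σ L_i/J_i = (44540/27.3×10⁹)·(0.759/1.84×10^-5 + 3.41/2.56×10^-4 + 0.891/1.20×10^-4) = 0.1012 rad.

0.101 rad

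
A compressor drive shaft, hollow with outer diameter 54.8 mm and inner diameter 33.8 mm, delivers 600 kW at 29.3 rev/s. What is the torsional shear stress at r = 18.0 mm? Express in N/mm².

ω = 2π·29.3 = 184.1 rad/s, so T = P/ω = 600×10³ / 184.1 = 3259 N·m.
J = π(d_o⁴ − d_i⁴)/32 = π(0.0548⁴ − 0.0338⁴)/32 = 7.572×10^-7 m⁴.
Shear stress varies linearly with radius: τ = T·r/J = 3259 × 0.0180 / 7.572×10^-7 = 7.747×10^7 Pa.

77.5 N/mm²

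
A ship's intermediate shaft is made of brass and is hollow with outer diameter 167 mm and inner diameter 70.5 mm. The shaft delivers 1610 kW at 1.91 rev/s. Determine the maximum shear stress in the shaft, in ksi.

ω = 2π·1.91 = 12.00 rad/s, so T = P/ω = 1610×10³ / 12.00 = 134200 N·m.
J = π(d_o⁴ − d_i⁴)/32 = π(0.167⁴ − 0.0705⁴)/32 = 7.393×10^-5 m⁴.
τ_max = T·r/J = 134200 × 0.0835 / 7.393×10^-5 = 1.515×10^8 Pa.

22.0 ksi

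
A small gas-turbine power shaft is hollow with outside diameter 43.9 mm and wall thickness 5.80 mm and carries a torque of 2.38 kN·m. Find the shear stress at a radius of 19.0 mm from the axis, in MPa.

J = π(d_o⁴ − d_i⁴)/32 = π(0.0439⁴ − 0.0323⁴)/32 = 2.578×10^-7 m⁴.
Shear stress varies linearly with radius: τ = T·r/J = 2380 × 0.0190 / 2.578×10^-7 = 1.754×10^8 Pa.

175 MPa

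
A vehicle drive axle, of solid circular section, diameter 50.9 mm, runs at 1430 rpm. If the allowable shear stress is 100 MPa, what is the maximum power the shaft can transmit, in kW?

388 kW

J = πd⁴/32 = π(0.0509)⁴/32 = 6.590×10^-7 m⁴.
T_max = τ_allow·J/r = 1.00×10^8 × 6.590×10^-7 / 0.0255 = 2589 N·m.
ω = 2π·1430/60 = 149.7 rad/s, so P_max = T_max·ω = 3.877×10^5 W.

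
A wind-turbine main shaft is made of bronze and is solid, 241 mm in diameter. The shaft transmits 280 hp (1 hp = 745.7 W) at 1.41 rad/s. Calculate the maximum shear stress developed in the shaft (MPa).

53.9 MPa

ω = 1.41 rad/s, so T = P/ω = 280×745.7 / 1.410 = 148100 N·m.
J = πd⁴/32 = π(0.241)⁴/32 = 3.312×10^-4 m⁴.
τ_max = T·r/J = 148100 × 0.120 / 3.312×10^-4 = 5.388×10^7 Pa.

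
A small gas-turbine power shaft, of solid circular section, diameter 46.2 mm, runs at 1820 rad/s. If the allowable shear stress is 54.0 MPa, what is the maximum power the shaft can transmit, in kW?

J = πd⁴/32 = π(0.0462)⁴/32 = 4.473×10^-7 m⁴.
T_max = τ_allow·J/r = 5.40×10^7 × 4.473×10^-7 / 0.0231 = 1046 N·m.
ω = 1820 rad/s, so P_max = T_max·ω = 1.903×10^6 W.

1900 kW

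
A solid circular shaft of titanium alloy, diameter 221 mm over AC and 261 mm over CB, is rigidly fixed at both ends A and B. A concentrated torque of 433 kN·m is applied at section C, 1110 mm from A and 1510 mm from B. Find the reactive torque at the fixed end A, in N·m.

Compatibility: T_A·a/J_AC = T_B·b/J_CB with T_A + T_B = T₀.
J_AC = 2.34×10^-4 m⁴, J_CB = 4.56×10^-4 m⁴, so T_A = T₀·(J_AC/a)/((J_AC/a)+(J_CB/b)) = 178200 N·m, T_B = 254800 N·m.

178000 N·m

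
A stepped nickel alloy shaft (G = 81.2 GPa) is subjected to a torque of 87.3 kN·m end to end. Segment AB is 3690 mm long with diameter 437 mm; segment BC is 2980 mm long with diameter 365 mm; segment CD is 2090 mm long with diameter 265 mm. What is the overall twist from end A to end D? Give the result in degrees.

0.435°

J_AB = π(0.437)⁴/32 = 3.58×10^-3 m⁴; J_BC = π(0.365)⁴/32 = 1.74×10^-3 m⁴; J_CD = π(0.265)⁴/32 = 4.84×10^-4 m⁴.
θ = (T/G)·Σ L_i/J_i = (87300/81.2×10⁹)·(3.69/3.58×10^-3 + 2.98/1.74×10^-3 + 2.09/4.84×10^-4) = 7.588×10^-3 rad.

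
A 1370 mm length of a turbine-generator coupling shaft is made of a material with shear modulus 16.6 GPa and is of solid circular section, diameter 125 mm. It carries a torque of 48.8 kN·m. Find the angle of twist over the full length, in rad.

J = πd⁴/32 = π(0.125)⁴/32 = 2.397×10^-5 m⁴.
θ = T·L/(G·J) = 48800 × 1.37 / (16.6×10⁹ × 2.397×10^-5) = 0.1680 rad.

0.168 rad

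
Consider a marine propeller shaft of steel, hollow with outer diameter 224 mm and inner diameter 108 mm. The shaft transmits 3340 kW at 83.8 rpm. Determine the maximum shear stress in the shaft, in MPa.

ω = 2π·83.8/60 = 8.776 rad/s, so T = P/ω = 3340×10³ / 8.776 = 380600 N·m.
J = π(d_o⁴ − d_i⁴)/32 = π(0.224⁴ − 0.108⁴)/32 = 2.338×10^-4 m⁴.
τ_max = T·r/J = 380600 × 0.112 / 2.338×10^-4 = 1.823×10^8 Pa.

182 MPa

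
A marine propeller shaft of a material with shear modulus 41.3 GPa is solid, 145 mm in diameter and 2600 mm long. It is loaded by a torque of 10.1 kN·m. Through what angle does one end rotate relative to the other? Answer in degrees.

J = πd⁴/32 = π(0.145)⁴/32 = 4.340×10^-5 m⁴.
θ = T·L/(G·J) = 10100 × 2.60 / (41.3×10⁹ × 4.340×10^-5) = 0.01465 rad.

0.839°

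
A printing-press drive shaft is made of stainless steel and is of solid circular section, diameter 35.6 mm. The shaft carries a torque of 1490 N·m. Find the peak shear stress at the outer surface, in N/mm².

168 N/mm²

J = πd⁴/32 = π(0.0356)⁴/32 = 1.577×10^-7 m⁴.
τ_max = T·r/J = 1490 × 0.0178 / 1.577×10^-7 = 1.682×10^8 Pa.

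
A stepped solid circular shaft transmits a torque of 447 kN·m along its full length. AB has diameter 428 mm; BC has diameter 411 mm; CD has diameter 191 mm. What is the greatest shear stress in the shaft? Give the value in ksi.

Under the same torque, τ_max = 16T/(πd³) is largest where d is smallest — segment CD (d = 191 mm).
τ_max = 16·447000/(π·(0.191)³) = 3.267×10^8 Pa.

47.4 ksi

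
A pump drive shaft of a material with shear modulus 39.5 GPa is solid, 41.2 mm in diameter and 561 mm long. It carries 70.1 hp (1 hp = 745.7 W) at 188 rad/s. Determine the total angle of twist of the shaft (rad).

0.0140 rad

ω = 188 rad/s, so T = P/ω = 70.1×745.7 / 188.0 = 278.1 N·m.
J = πd⁴/32 = π(0.0412)⁴/32 = 2.829×10^-7 m⁴.
θ = T·L/(G·J) = 278.1 × 0.561 / (39.5×10⁹ × 2.829×10^-7) = 0.01396 rad.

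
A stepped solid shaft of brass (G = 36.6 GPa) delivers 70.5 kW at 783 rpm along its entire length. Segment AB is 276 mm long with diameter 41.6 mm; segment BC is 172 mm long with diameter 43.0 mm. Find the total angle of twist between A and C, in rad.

0.0341 rad

ω = 2π·783/60 = 82.00 rad/s, so T = P/ω = 70.5×10³ / 82.00 = 859.8 N·m.
J_AB = π(0.0416)⁴/32 = 2.94×10^-7 m⁴; J_BC = π(0.0430)⁴/32 = 3.36×10^-7 m⁴.
θ = (T/G)·Σ L_i/J_i = (859.8/36.6×10⁹)·(0.276/2.94×10^-7 + 0.172/3.36×10^-7) = 0.03409 rad.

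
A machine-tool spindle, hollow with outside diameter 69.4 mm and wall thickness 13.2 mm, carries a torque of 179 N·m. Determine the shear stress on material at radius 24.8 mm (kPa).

2290 kPa

J = π(d_o⁴ − d_i⁴)/32 = π(0.0694⁴ − 0.0430⁴)/32 = 1.942×10^-6 m⁴.
Shear stress varies linearly with radius: τ = T·r/J = 179.0 × 0.0248 / 1.942×10^-6 = 2.286×10^6 Pa.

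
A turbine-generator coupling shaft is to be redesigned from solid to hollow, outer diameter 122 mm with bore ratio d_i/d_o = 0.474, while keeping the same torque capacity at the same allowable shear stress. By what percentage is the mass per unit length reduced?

Equal τ_max and T ⇒ the solid shaft needs d_s³ = d_o³(1−k⁴), so d_s = 122·(1−0.474⁴)^(1/3) = 119.9 mm.
Area ratio A_h/A_s = d_o²(1−k²)/d_s² = (1−k²)/(1−k⁴)^(2/3) = 0.8026.
Mass saving = 1 − 0.8026 = 19.7 %.

19.7 %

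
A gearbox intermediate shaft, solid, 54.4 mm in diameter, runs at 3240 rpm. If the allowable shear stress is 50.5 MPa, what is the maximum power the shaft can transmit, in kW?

J = πd⁴/32 = π(0.0544)⁴/32 = 8.598×10^-7 m⁴.
T_max = τ_allow·J/r = 5.05×10^7 × 8.598×10^-7 / 0.0272 = 1596 N·m.
ω = 2π·3240/60 = 339.3 rad/s, so P_max = T_max·ω = 5.416×10^5 W.

542 kW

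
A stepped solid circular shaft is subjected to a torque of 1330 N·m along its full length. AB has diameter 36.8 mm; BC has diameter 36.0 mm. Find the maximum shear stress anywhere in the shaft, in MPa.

Under the same torque, τ_max = 16T/(πd³) is largest where d is smallest — segment BC (d = 36.0 mm).
τ_max = 16·1330/(π·(0.0360)³) = 1.452×10^8 Pa.

145 MPa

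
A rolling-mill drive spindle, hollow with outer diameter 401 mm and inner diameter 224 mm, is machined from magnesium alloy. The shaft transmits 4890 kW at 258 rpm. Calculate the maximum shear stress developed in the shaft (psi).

2300 psi

ω = 2π·258/60 = 27.02 rad/s, so T = P/ω = 4890×10³ / 27.02 = 181000 N·m.
J = π(d_o⁴ − d_i⁴)/32 = π(0.401⁴ − 0.224⁴)/32 = 2.291×10^-3 m⁴.
τ_max = T·r/J = 181000 × 0.201 / 2.291×10^-3 = 1.584×10^7 Pa.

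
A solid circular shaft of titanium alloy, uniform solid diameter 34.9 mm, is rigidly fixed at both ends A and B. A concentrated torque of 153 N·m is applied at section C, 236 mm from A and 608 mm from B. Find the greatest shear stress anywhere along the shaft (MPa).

13.2 MPa

With uniform GJ and both ends fixed, compatibility θ_AC = θ_CB gives T_A·a = T_B·b, together with T_A + T_B = T₀.
T_A = T₀·b/(a+b) = 153.0·608/844.0 = 110.2 N·m; T_B = 42.78 N·m.
τ in each portion: τ_AC = 1.32×10^7 Pa, τ_CB = 5.13×10^6 Pa; maximum is in AC.
τ_max = T_AC·r/J = 110.2·0.0175/1.46×10^-7 = 1.321×10^7 Pa.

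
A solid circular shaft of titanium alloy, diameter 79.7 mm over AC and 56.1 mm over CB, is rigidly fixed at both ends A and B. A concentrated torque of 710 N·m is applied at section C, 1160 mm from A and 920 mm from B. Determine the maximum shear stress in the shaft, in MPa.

Compatibility: T_A·a/J_AC = T_B·b/J_CB with T_A + T_B = T₀.
J_AC = 3.96×10^-6 m⁴, J_CB = 9.72×10^-7 m⁴, so T_A = T₀·(J_AC/a)/((J_AC/a)+(J_CB/b)) = 542.2 N·m, T_B = 167.8 N·m.
τ in each portion: τ_AC = 5.45×10^6 Pa, τ_CB = 4.84×10^6 Pa; maximum is in AC.
τ_max = T_AC·r/J = 542.2·0.0399/3.96×10^-6 = 5.454×10^6 Pa.

5.45 MPa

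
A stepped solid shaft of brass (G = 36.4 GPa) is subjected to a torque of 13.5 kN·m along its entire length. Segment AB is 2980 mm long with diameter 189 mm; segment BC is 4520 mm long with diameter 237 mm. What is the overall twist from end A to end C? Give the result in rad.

J_AB = π(0.189)⁴/32 = 1.25×10^-4 m⁴; J_BC = π(0.237)⁴/32 = 3.10×10^-4 m⁴.
θ = (T/G)·Σ L_i/J_i = (13500/36.4×10⁹)·(2.98/1.25×10^-4 + 4.52/3.10×10^-4) = 0.01423 rad.

0.0142 rad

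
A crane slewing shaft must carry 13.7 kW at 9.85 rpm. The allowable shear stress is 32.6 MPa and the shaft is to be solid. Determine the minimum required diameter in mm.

ω = 2π·9.85/60 = 1.031 rad/s, so T = P/ω = 13.7×10³ / 1.031 = 13280 N·m.
For a solid shaft τ_max = 16T/(πd³), so d = (16T/(π τ_allow))^(1/3) = (16·13280/(π·3.26×10^7))^(1/3) = 0.1275 m.

128 mm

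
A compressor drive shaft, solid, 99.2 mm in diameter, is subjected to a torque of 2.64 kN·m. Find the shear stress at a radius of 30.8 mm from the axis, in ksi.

1.24 ksi

J = πd⁴/32 = π(0.0992)⁴/32 = 9.507×10^-6 m⁴.
Shear stress varies linearly with radius: τ = T·r/J = 2640 × 0.0308 / 9.507×10^-6 = 8.553×10^6 Pa.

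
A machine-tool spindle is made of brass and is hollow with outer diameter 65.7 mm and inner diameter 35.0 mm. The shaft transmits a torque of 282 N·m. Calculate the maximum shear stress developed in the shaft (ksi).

J = π(d_o⁴ − d_i⁴)/32 = π(0.0657⁴ − 0.0350⁴)/32 = 1.682×10^-6 m⁴.
τ_max = T·r/J = 282.0 × 0.0329 / 1.682×10^-6 = 5.508×10^6 Pa.

0.799 ksi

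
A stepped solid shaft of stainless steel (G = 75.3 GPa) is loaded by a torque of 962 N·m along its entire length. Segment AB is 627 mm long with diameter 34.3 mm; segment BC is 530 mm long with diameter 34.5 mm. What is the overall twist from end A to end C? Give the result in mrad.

J_AB = π(0.0343)⁴/32 = 1.36×10^-7 m⁴; J_BC = π(0.0345)⁴/32 = 1.39×10^-7 m⁴.
θ = (T/G)·Σ L_i/J_i = (962.0/75.3×10⁹)·(0.627/1.36×10^-7 + 0.530/1.39×10^-7) = 0.1076 rad.

108 mrad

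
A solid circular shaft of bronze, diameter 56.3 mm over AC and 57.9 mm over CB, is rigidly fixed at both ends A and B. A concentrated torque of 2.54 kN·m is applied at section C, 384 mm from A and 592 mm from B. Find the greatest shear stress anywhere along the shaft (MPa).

Compatibility: T_A·a/J_AC = T_B·b/J_CB with T_A + T_B = T₀.
J_AC = 9.86×10^-7 m⁴, J_CB = 1.10×10^-6 m⁴, so T_A = T₀·(J_AC/a)/((J_AC/a)+(J_CB/b)) = 1472 N·m, T_B = 1068 N·m.
τ in each portion: τ_AC = 4.20×10^7 Pa, τ_CB = 2.80×10^7 Pa; maximum is in AC.
τ_max = T_AC·r/J = 1472·0.0281/9.86×10^-7 = 4.201×10^7 Pa.

42.0 MPa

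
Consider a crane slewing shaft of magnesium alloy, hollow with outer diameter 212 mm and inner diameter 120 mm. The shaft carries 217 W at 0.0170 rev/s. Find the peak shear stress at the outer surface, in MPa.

1.21 MPa

ω = 2π·0.0170 = 0.1068 rad/s, so T = P/ω = 217 / 0.1068 = 2032 N·m.
J = π(d_o⁴ − d_i⁴)/32 = π(0.212⁴ − 0.120⁴)/32 = 1.780×10^-4 m⁴.
τ_max = T·r/J = 2032 × 0.106 / 1.780×10^-4 = 1.210×10^6 Pa.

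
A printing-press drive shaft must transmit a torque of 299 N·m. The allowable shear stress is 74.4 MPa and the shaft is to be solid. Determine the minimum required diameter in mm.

For a solid shaft τ_max = 16T/(πd³), so d = (16T/(π τ_allow))^(1/3) = (16·299.0/(π·7.44×10^7))^(1/3) = 0.02735 m.

27.4 mm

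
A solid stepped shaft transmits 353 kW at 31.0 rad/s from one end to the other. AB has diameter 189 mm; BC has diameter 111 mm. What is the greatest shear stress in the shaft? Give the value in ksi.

6.15 ksi

ω = 31.0 rad/s, so T = P/ω = 353×10³ / 31.00 = 11390 N·m.
Under the same torque, τ_max = 16T/(πd³) is largest where d is smallest — segment BC (d = 111 mm).
τ_max = 16·11390/(π·(0.111)³) = 4.240×10^7 Pa.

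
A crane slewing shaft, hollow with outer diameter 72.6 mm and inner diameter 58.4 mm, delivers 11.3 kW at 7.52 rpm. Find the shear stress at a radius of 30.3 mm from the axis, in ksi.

ω = 2π·7.52/60 = 0.7875 rad/s, so T = P/ω = 11.3×10³ / 0.7875 = 14350 N·m.
J = π(d_o⁴ − d_i⁴)/32 = π(0.0726⁴ − 0.0584⁴)/32 = 1.585×10^-6 m⁴.
Shear stress varies linearly with radius: τ = T·r/J = 14350 × 0.0303 / 1.585×10^-6 = 2.742×10^8 Pa.

39.8 ksi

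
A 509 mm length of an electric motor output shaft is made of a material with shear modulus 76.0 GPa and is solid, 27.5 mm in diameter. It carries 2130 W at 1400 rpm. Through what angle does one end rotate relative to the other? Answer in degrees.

ω = 2π·1400/60 = 146.6 rad/s, so T = P/ω = 2130 / 146.6 = 14.53 N·m.
J = πd⁴/32 = π(0.0275)⁴/32 = 5.615×10^-8 m⁴.
θ = T·L/(G·J) = 14.53 × 0.509 / (76.0×10⁹ × 5.615×10^-8) = 1.733×10^-3 rad.

0.0993°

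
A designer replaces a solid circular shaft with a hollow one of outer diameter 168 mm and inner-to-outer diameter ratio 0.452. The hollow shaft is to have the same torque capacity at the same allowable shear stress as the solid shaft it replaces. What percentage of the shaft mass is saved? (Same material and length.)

Equal τ_max and T ⇒ the solid shaft needs d_s³ = d_o³(1−k⁴), so d_s = 168·(1−0.452⁴)^(1/3) = 165.6 mm.
Area ratio A_h/A_s = d_o²(1−k²)/d_s² = (1−k²)/(1−k⁴)^(2/3) = 0.8186.
Mass saving = 1 − 0.8186 = 18.1 %.

18.1 %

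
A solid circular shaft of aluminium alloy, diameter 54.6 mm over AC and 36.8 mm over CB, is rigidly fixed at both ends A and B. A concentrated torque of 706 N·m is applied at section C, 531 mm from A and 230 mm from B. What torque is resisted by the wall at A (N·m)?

Compatibility: T_A·a/J_AC = T_B·b/J_CB with T_A + T_B = T₀.
J_AC = 8.73×10^-7 m⁴, J_CB = 1.80×10^-7 m⁴, so T_A = T₀·(J_AC/a)/((J_AC/a)+(J_CB/b)) = 478.2 N·m, T_B = 227.8 N·m.

478 N·m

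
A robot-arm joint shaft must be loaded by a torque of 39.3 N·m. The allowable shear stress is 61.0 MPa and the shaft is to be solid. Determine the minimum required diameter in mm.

For a solid shaft τ_max = 16T/(πd³), so d = (16T/(π τ_allow))^(1/3) = (16·39.30/(π·6.10×10^7))^(1/3) = 0.01486 m.

14.9 mm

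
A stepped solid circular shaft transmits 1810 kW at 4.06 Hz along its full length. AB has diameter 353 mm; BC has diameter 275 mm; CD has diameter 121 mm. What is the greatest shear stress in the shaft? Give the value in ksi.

29.6 ksi

ω = 2π·4.06 = 25.51 rad/s, so T = P/ω = 1810×10³ / 25.51 = 70950 N·m.
Under the same torque, τ_max = 16T/(πd³) is largest where d is smallest — segment CD (d = 121 mm).
τ_max = 16·70950/(π·(0.121)³) = 2.040×10^8 Pa.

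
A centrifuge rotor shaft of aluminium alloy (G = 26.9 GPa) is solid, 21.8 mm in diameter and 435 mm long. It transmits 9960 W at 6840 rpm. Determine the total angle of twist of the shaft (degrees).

ω = 2π·6840/60 = 716.3 rad/s, so T = P/ω = 9960 / 716.3 = 13.91 N·m.
J = πd⁴/32 = π(0.0218)⁴/32 = 2.217×10^-8 m⁴.
θ = T·L/(G·J) = 13.91 × 0.435 / (26.9×10⁹ × 2.217×10^-8) = 0.01014 rad.

0.581°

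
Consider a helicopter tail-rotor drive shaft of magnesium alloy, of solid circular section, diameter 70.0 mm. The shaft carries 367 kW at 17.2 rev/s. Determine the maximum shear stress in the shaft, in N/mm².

50.4 N/mm²

ω = 2π·17.2 = 108.1 rad/s, so T = P/ω = 367×10³ / 108.1 = 3396 N·m.
J = πd⁴/32 = π(0.0700)⁴/32 = 2.357×10^-6 m⁴.
τ_max = T·r/J = 3396 × 0.0350 / 2.357×10^-6 = 5.042×10^7 Pa.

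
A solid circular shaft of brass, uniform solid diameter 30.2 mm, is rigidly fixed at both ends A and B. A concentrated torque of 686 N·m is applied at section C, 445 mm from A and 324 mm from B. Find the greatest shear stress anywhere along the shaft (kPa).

73400 kPa

With uniform GJ and both ends fixed, compatibility θ_AC = θ_CB gives T_A·a = T_B·b, together with T_A + T_B = T₀.
T_A = T₀·b/(a+b) = 686.0·324/769.0 = 289.0 N·m; T_B = 397.0 N·m.
τ in each portion: τ_AC = 5.34×10^7 Pa, τ_CB = 7.34×10^7 Pa; maximum is in CB.
τ_max = T_CB·r/J = 397.0·0.0151/8.17×10^-8 = 7.340×10^7 Pa.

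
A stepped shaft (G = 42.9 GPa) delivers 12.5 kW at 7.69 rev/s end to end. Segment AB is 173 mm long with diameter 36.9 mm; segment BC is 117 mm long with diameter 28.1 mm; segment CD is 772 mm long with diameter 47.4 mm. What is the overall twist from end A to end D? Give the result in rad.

0.0267 rad

ω = 2π·7.69 = 48.32 rad/s, so T = P/ω = 12.5×10³ / 48.32 = 258.7 N·m.
J_AB = π(0.0369)⁴/32 = 1.82×10^-7 m⁴; J_BC = π(0.0281)⁴/32 = 6.12×10^-8 m⁴; J_CD = π(0.0474)⁴/32 = 4.96×10^-7 m⁴.
θ = (T/G)·Σ L_i/J_i = (258.7/42.9×10⁹)·(0.173/1.82×10^-7 + 0.117/6.12×10^-8 + 0.772/4.96×10^-7) = 0.02665 rad.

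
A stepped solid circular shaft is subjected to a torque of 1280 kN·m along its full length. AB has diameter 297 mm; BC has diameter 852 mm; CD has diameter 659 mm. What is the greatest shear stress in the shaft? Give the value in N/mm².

249 N/mm²

Under the same torque, τ_max = 16T/(πd³) is largest where d is smallest — segment AB (d = 297 mm).
τ_max = 16·1.280e6/(π·(0.297)³) = 2.488×10^8 Pa.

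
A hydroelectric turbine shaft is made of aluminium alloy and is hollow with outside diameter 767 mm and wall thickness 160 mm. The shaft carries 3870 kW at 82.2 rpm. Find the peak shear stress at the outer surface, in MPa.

5.74 MPa

ω = 2π·82.2/60 = 8.608 rad/s, so T = P/ω = 3870×10³ / 8.608 = 449600 N·m.
J = π(d_o⁴ − d_i⁴)/32 = π(0.767⁴ − 0.447⁴)/32 = 0.03006 m⁴.
τ_max = T·r/J = 449600 × 0.384 / 0.03006 = 5.736×10^6 Pa.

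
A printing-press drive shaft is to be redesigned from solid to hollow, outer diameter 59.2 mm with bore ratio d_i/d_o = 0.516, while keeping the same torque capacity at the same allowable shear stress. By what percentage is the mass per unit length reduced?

22.9 %

Equal τ_max and T ⇒ the solid shaft needs d_s³ = d_o³(1−k⁴), so d_s = 59.2·(1−0.516⁴)^(1/3) = 57.77 mm.
Area ratio A_h/A_s = d_o²(1−k²)/d_s² = (1−k²)/(1−k⁴)^(2/3) = 0.7706.
Mass saving = 1 − 0.7706 = 22.9 %.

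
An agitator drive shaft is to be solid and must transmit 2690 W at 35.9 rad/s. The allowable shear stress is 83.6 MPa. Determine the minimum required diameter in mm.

ω = 35.9 rad/s, so T = P/ω = 2690 / 35.90 = 74.93 N·m.
For a solid shaft τ_max = 16T/(πd³), so d = (16T/(π τ_allow))^(1/3) = (16·74.93/(π·8.36×10^7))^(1/3) = 0.01659 m.

16.6 mm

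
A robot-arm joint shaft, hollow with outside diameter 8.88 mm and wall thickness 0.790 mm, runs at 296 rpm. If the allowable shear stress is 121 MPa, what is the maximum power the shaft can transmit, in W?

280 W

J = π(d_o⁴ − d_i⁴)/32 = π(0.00888⁴ − 0.00730⁴)/32 = 3.317×10^-10 m⁴.
T_max = τ_allow·J/r = 1.21×10^8 × 3.317×10^-10 / 0.00444 = 9.038 N·m.
ω = 2π·296/60 = 31.00 rad/s, so P_max = T_max·ω = 280.2 W.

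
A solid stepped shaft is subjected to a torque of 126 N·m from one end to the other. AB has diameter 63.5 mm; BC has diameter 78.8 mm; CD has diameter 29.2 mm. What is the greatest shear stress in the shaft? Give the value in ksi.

Under the same torque, τ_max = 16T/(πd³) is largest where d is smallest — segment CD (d = 29.2 mm).
τ_max = 16·126.0/(π·(0.0292)³) = 2.577×10^7 Pa.

3.74 ksi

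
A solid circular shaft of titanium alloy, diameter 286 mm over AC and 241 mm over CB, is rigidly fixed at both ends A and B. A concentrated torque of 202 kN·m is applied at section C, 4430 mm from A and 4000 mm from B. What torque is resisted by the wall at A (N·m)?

Compatibility: T_A·a/J_AC = T_B·b/J_CB with T_A + T_B = T₀.
J_AC = 6.57×10^-4 m⁴, J_CB = 3.31×10^-4 m⁴, so T_A = T₀·(J_AC/a)/((J_AC/a)+(J_CB/b)) = 129600 N·m, T_B = 72380 N·m.

130000 N·m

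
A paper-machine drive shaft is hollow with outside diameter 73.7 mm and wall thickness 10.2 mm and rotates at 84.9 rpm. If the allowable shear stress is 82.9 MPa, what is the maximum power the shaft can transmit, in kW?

J = π(d_o⁴ − d_i⁴)/32 = π(0.0737⁴ − 0.0533⁴)/32 = 2.104×10^-6 m⁴.
T_max = τ_allow·J/r = 8.29×10^7 × 2.104×10^-6 / 0.0369 = 4734 N·m.
ω = 2π·84.9/60 = 8.891 rad/s, so P_max = T_max·ω = 4.209×10^4 W.

42.1 kW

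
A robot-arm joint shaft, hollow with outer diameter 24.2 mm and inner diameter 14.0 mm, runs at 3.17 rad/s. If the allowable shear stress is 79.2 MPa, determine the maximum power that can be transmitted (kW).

J = π(d_o⁴ − d_i⁴)/32 = π(0.0242⁴ − 0.0140⁴)/32 = 2.990×10^-8 m⁴.
T_max = τ_allow·J/r = 7.92×10^7 × 2.990×10^-8 / 0.0121 = 195.7 N·m.
ω = 3.17 rad/s, so P_max = T_max·ω = 620.4 W.

0.620 kW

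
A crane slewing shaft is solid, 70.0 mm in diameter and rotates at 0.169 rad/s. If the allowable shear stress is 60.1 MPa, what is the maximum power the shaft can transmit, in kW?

J = πd⁴/32 = π(0.0700)⁴/32 = 2.357×10^-6 m⁴.
T_max = τ_allow·J/r = 6.01×10^7 × 2.357×10^-6 / 0.0350 = 4048 N·m.
ω = 0.169 rad/s, so P_max = T_max·ω = 684.0 W.

0.684 kW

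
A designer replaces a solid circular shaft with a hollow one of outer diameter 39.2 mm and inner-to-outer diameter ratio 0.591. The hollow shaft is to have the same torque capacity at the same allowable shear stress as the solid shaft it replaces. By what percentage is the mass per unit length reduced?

Equal τ_max and T ⇒ the solid shaft needs d_s³ = d_o³(1−k⁴), so d_s = 39.2·(1−0.591⁴)^(1/3) = 37.54 mm.
Area ratio A_h/A_s = d_o²(1−k²)/d_s² = (1−k²)/(1−k⁴)^(2/3) = 0.7097.
Mass saving = 1 − 0.7097 = 29.0 %.

29.0 %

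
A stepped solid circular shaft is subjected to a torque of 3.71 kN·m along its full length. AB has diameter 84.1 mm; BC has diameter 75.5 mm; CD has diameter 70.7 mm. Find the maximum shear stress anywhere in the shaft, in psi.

Under the same torque, τ_max = 16T/(πd³) is largest where d is smallest — segment CD (d = 70.7 mm).
τ_max = 16·3710/(π·(0.0707)³) = 5.347×10^7 Pa.

7750 psi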